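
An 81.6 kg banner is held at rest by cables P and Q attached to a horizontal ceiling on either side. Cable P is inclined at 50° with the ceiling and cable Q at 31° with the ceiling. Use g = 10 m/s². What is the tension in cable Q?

Weight W = 81.6 × 10 = 816 N acts straight down.
Horizontal: T_P cos 50° = T_Q cos 31°  →  T_P = 1.334 T_Q.
Vertical: T_P sin 50° + T_Q sin 31° = 816.
Substituting the horizontal relation into the vertical equation gives 1.537 T_Q = 816, so T_Q = 531.1 N.

T_Q ≈ 531 N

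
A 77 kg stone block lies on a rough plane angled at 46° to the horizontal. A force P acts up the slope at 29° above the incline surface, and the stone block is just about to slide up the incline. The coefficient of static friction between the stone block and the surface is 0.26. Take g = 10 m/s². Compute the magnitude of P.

P ≈ 692 N

On the verge of sliding up the incline, friction equals μN and acts down the slope.
Perpendicular: N + P sin 29° = W cos 46° = 534.9 N.
Along incline: P cos 29° = W sin 46° + μN  with W sin 46° = 553.9 N.
Solving the pair for P and N: P = 692.5 N, N = 199.2 N (and f = μN = 51.78 N).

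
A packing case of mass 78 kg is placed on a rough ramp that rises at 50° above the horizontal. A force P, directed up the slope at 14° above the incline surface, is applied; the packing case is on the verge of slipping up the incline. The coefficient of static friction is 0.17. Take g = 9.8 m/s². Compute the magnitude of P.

On the verge of sliding up the incline, friction equals μN and acts down the slope.
Perpendicular: N + P sin 14° = W cos 50° = 491.3 N.
Along incline: P cos 14° = W sin 50° + μN  with W sin 50° = 585.6 N.
Solving the pair for P and N: P = 661.5 N, N = 331.3 N (and f = μN = 56.32 N).

P ≈ 662 N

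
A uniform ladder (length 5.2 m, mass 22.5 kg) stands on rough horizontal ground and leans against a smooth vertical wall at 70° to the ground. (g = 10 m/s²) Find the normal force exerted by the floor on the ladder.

N_floor ≈ 225 N

ΣF_y = 0: N_floor = 22.5×10 = 225 N.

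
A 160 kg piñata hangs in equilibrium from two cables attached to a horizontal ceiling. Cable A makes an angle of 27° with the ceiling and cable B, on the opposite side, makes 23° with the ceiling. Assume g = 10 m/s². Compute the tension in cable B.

T_B ≈ 1860 N

Weight W = 160 × 10 = 1600 N acts straight down.
Horizontal: T_A cos 27° = T_B cos 23°  →  T_A = 1.033 T_B.
Vertical: T_A sin 27° + T_B sin 23° = 1600.
Substituting the horizontal relation into the vertical equation gives 0.8598 T_B = 1600, so T_B = 1861 N.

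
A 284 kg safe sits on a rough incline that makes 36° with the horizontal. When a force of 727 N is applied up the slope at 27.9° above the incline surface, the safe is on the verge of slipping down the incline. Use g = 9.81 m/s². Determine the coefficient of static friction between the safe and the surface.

μ ≈ 0.520

On the verge of sliding down the incline, friction is at its maximum μN and acts up the slope.
Perpendicular to incline: N = W cos 36° − P sin 27.9° = 2254 − 340.2 = 1914 N.
Along incline: P cos 27.9° + μN = W sin 36° → μ = (W sin 36° − P cos 27.9°) / N = 0.52.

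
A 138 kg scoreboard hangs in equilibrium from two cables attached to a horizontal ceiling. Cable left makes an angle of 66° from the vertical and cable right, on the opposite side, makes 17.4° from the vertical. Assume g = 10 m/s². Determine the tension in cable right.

Angles from the horizontal: cable left is 90° − 66° = 24°, cable right is 90° − 17.4° = 72.6°.
Weight W = 138 × 10 = 1380 N acts straight down.
Horizontal: T_left cos 24° = T_right cos 72.6°  →  T_left = 0.3273 T_right.
Vertical: T_left sin 24° + T_right sin 72.6° = 1380.
Substituting the horizontal relation into the vertical equation gives 1.087 T_right = 1380, so T_right = 1269 N.

T_right ≈ 1270 N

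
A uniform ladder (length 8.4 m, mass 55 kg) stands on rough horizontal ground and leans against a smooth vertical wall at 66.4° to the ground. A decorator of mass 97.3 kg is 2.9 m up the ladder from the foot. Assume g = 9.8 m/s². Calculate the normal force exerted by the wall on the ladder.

Torques about the foot: N_wall · 8.4 sin 66.4° = 55×9.8×4.2 cos 66.4° + 97.3×9.8×2.9 cos 66.4° → N_wall = 261.56 N.

N_wall ≈ 262 N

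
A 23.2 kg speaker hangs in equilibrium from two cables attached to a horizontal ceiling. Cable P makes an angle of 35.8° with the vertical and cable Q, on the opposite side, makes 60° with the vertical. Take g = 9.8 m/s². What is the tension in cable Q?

Angles from the horizontal: cable P is 90° − 35.8° = 54.2°, cable Q is 90° − 60° = 30°.
Weight W = 23.2 × 9.8 = 227.4 N acts straight down.
Horizontal: T_P cos 54.2° = T_Q cos 30°  →  T_P = 1.48 T_Q.
Vertical: T_P sin 54.2° + T_Q sin 30° = 227.4.
Substituting the horizontal relation into the vertical equation gives 1.701 T_Q = 227.4, so T_Q = 133.7 N.

T_Q ≈ 134 N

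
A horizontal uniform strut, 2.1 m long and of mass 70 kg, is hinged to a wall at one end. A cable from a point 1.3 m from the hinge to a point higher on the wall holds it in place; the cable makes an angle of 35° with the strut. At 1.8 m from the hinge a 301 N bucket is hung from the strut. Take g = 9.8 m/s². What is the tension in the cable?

Take torques about the hinge: T sin 35° · 1.3 = 70×9.8×1.05 + 301×1.8 = 1262.1 N·m.
So T = 1262.1 / (0.5736 × 1.3) = 1692.6 N.

T ≈ 1690 N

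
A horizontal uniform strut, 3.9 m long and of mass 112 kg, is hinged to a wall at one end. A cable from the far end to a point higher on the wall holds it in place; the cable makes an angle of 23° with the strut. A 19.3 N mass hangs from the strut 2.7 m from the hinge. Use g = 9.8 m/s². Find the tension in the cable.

T ≈ 1440 N

Take torques about the hinge: T sin 23° · 3.9 = 112×9.8×1.95 + 19.3×2.7 = 2192.4 N·m.
So T = 2192.4 / (0.3907 × 3.9) = 1438.7 N.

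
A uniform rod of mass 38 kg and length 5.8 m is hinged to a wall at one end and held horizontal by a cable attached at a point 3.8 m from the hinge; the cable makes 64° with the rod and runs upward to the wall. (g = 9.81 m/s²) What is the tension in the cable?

Take torques about the hinge: T sin 64° · 3.8 = 38×9.81×2.9 = 1081.1 N·m.
So T = 1081.1 / (0.8988 × 3.8) = 316.52 N.

T ≈ 317 N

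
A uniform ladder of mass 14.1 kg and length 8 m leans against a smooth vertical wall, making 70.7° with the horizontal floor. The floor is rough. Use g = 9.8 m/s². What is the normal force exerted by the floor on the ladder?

ΣF_y = 0: N_floor = 14.1×9.8 = 138.18 N.

N_floor ≈ 138 N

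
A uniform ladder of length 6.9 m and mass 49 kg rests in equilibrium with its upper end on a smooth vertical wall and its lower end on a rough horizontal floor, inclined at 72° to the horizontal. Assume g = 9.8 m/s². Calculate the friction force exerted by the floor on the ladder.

Torques about the foot: N_wall · 6.9 sin 72° = 49×9.8×3.45 cos 72° → N_wall = 78.013 N.
ΣF_x = 0: f_floor = N_wall = 78.013 N.

f ≈ 78 N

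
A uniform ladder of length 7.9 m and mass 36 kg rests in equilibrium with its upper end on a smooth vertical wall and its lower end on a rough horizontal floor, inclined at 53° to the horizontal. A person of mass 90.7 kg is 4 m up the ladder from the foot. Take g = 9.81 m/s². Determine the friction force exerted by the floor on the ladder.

Torques about the foot: N_wall · 7.9 sin 53° = 36×9.81×3.95 cos 53° + 90.7×9.81×4 cos 53° → N_wall = 472.55 N.
ΣF_x = 0: f_floor = N_wall = 472.55 N.

f ≈ 473 N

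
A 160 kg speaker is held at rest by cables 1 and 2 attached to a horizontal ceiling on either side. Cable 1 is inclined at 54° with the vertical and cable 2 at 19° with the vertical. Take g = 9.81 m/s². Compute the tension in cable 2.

T_2 ≈ 1330 N

Angles from the horizontal: cable 1 is 90° − 54° = 36°, cable 2 is 90° − 19° = 71°.
Weight W = 160 × 9.81 = 1570 N acts straight down.
Horizontal: T_1 cos 36° = T_2 cos 71°  →  T_1 = 0.4024 T_2.
Vertical: T_1 sin 36° + T_2 sin 71° = 1570.
Substituting the horizontal relation into the vertical equation gives 1.182 T_2 = 1570, so T_2 = 1328 N.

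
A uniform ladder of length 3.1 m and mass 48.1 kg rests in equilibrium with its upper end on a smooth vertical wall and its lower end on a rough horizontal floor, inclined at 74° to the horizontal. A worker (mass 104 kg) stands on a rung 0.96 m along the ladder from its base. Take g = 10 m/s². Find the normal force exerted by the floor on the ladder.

ΣF_y = 0: N_floor = 48.1×10 + 104×10 = 1521 N.

N_floor ≈ 1520 N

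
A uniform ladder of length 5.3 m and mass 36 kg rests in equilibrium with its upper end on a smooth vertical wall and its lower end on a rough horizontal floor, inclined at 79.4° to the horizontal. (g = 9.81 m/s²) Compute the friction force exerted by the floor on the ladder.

Torques about the foot: N_wall · 5.3 sin 79.4° = 36×9.81×2.65 cos 79.4° → N_wall = 33.046 N.
ΣF_x = 0: f_floor = N_wall = 33.046 N.

f ≈ 33 N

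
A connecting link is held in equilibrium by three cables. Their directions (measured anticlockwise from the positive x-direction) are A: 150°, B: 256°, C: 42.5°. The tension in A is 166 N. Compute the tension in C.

T_C ≈ 289 N

Resolve: ΣF_x = 166 cos 150° + T_B cos 256° + T_C cos 42.5° = 0.
        ΣF_y = 166 sin 150° + T_B sin 256° + T_C sin 42.5° = 0.
The known terms sum to (-143.8, 83) N, so -0.2419 T_B + 0.7373 T_C = 143.8 and -0.9703 T_B + 0.6756 T_C = -83.
Solving simultaneously: T_B = 286.8 N, T_C = 289.1 N.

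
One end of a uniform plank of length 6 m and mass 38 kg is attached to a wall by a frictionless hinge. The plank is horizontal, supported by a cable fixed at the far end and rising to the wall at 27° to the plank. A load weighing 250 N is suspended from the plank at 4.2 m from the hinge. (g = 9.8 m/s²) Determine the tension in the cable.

Take torques about the hinge: T sin 27° · 6 = 38×9.8×3 + 250×4.2 = 2167.2 N·m.
So T = 2167.2 / (0.4540 × 6) = 795.61 N.

T ≈ 796 N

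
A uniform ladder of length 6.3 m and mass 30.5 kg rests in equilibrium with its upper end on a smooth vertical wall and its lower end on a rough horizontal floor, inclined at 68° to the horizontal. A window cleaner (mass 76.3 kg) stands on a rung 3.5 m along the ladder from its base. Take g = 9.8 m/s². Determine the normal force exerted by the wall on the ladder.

N_wall ≈ 228 N

Torques about the foot: N_wall · 6.3 sin 68° = 30.5×9.8×3.15 cos 68° + 76.3×9.8×3.5 cos 68° → N_wall = 228.22 N.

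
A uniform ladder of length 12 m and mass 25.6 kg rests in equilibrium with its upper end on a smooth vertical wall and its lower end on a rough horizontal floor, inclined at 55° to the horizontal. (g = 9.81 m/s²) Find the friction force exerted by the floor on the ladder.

Torques about the foot: N_wall · 12 sin 55° = 25.6×9.81×6 cos 55° → N_wall = 87.924 N.
ΣF_x = 0: f_floor = N_wall = 87.924 N.

f ≈ 87.9 N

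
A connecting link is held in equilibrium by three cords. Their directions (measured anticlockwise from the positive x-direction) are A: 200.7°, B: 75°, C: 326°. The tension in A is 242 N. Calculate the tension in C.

T_C ≈ 208 N

Resolve: ΣF_x = 242 cos 200.7° + T_B cos 75° + T_C cos 326° = 0.
        ΣF_y = 242 sin 200.7° + T_B sin 75° + T_C sin 326° = 0.
The known terms sum to (-226.4, -85.54) N, so 0.2588 T_B + 0.8290 T_C = 226.4 and 0.9659 T_B − 0.5592 T_C = 85.54.
Solving simultaneously: T_B = 208.9 N, T_C = 207.8 N.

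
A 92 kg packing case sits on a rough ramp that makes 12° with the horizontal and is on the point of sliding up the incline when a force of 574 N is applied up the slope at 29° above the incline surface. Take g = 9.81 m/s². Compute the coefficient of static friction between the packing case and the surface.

μ ≈ 0.520

On the verge of sliding up the incline, friction is at its maximum μN and acts down the slope.
Perpendicular to incline: N = W cos 12° − P sin 29° = 882.8 − 278.3 = 604.5 N.
Along incline: P cos 29° − μN = W sin 12° → μ = −(W sin 12° − P cos 29°) / N = 0.5201.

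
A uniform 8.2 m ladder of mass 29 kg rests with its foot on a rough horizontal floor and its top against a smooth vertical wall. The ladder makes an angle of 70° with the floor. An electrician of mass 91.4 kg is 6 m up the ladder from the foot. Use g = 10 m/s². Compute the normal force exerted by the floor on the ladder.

ΣF_y = 0: N_floor = 29×10 + 91.4×10 = 1204 N.

N_floor ≈ 1200 N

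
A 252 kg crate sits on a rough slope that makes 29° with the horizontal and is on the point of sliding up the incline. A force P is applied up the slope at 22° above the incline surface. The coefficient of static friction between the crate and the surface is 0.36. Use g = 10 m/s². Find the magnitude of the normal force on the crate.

On the verge of sliding up the incline, friction equals μN and acts down the slope.
Perpendicular: N + P sin 22° = W cos 29° = 2204 N.
Along incline: P cos 22° = W sin 29° + μN  with W sin 29° = 1222 N.
Solving the pair for P and N: P = 1897 N, N = 1493 N (and f = μN = 537.6 N).

N ≈ 1490 N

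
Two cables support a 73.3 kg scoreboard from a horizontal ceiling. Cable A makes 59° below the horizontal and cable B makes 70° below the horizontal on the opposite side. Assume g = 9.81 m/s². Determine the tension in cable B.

Weight W = 73.3 × 9.81 = 719.1 N acts straight down.
Horizontal: T_A cos 59° = T_B cos 70°  →  T_A = 0.6641 T_B.
Vertical: T_A sin 59° + T_B sin 70° = 719.1.
Substituting the horizontal relation into the vertical equation gives 1.509 T_B = 719.1, so T_B = 476.6 N.

T_B ≈ 477 N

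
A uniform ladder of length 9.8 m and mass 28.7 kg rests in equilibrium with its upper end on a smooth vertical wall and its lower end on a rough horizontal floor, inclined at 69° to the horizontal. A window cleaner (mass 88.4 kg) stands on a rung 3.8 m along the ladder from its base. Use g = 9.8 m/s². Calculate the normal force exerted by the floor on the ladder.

ΣF_y = 0: N_floor = 28.7×9.8 + 88.4×9.8 = 1147.6 N.

N_floor ≈ 1150 N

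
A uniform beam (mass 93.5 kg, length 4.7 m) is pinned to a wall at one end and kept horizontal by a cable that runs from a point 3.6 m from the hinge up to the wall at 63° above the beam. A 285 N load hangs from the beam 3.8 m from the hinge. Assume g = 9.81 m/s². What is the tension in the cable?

T ≈ 1010 N

Take torques about the hinge: T sin 63° · 3.6 = 93.5×9.81×2.35 + 285×3.8 = 3238.5 N·m.
So T = 3238.5 / (0.8910 × 3.6) = 1009.6 N.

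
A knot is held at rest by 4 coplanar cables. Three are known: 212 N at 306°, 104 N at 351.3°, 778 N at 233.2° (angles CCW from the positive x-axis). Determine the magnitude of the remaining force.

Sum the known components: ΣF_x = -238.6 N, ΣF_y = -810.2 N.
For equilibrium the remaining force must supply (−ΣF_x, −ΣF_y) = (238.6, 810.2) N.
Magnitude = √((238.6)² + (810.2)²) = 844.6 N; direction = atan2(810.2, 238.6) = 73.6°.

F ≈ 845 N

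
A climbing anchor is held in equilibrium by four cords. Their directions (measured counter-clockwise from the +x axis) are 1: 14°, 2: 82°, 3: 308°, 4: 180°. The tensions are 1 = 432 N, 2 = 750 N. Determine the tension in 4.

Resolve: ΣF_x = 432 cos 14° + 750 cos 82° + T_3 cos 308° + T_4 cos 180° = 0.
        ΣF_y = 432 sin 14° + 750 sin 82° + T_3 sin 308° + T_4 sin 180° = 0.
The known terms sum to (523.5, 847.2) N, so 0.6157 T_3 − 1.0000 T_4 = -523.5 and -0.7880 T_3 + 0.0000 T_4 = -847.2.
Solving simultaneously: T_3 = 1075 N, T_4 = 1185 N.

T_4 ≈ 1190 N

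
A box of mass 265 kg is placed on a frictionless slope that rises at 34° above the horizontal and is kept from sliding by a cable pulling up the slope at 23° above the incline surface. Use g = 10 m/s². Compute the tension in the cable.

T ≈ 1610 N

Take axes along and perpendicular to the incline. Weight components: W sin 34° = 1482 N down-slope, W cos 34° = 2197 N into the surface.
Along incline: T cos 23° = W sin 34° → T = 1610 N.
Perpendicular: N = W cos 34° − T sin 23° = 1568 N.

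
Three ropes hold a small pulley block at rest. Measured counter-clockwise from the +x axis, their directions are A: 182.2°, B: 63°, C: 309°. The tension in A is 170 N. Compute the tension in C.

Resolve: ΣF_x = 170 cos 182.2° + T_B cos 63° + T_C cos 309° = 0.
        ΣF_y = 170 sin 182.2° + T_B sin 63° + T_C sin 309° = 0.
The known terms sum to (-169.9, -6.526) N, so 0.4540 T_B + 0.6293 T_C = 169.9 and 0.8910 T_B − 0.7771 T_C = 6.526.
Solving simultaneously: T_B = 149 N, T_C = 162.4 N.

T_C ≈ 162 N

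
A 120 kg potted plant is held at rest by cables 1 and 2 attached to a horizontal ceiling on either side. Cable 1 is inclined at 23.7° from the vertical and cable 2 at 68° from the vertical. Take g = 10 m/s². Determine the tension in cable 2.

T_2 ≈ 483 N

Angles from the horizontal: cable 1 is 90° − 23.7° = 66.3°, cable 2 is 90° − 68° = 22°.
Weight W = 120 × 10 = 1200 N acts straight down.
Horizontal: T_1 cos 66.3° = T_2 cos 22°  →  T_1 = 2.307 T_2.
Vertical: T_1 sin 66.3° + T_2 sin 22° = 1200.
Substituting the horizontal relation into the vertical equation gives 2.487 T_2 = 1200, so T_2 = 482.5 N.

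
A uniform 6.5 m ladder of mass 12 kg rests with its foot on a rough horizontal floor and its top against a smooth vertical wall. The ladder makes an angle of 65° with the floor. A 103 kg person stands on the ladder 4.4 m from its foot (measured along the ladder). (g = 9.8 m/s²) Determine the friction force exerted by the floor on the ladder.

f ≈ 346 N

Torques about the foot: N_wall · 6.5 sin 65° = 12×9.8×3.25 cos 65° + 103×9.8×4.4 cos 65° → N_wall = 346.04 N.
ΣF_x = 0: f_floor = N_wall = 346.04 N.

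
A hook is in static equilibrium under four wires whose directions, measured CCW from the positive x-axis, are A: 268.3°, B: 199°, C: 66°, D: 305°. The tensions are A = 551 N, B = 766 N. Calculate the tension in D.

Resolve: ΣF_x = 551 cos 268.3° + 766 cos 199° + T_C cos 66° + T_D cos 305° = 0.
        ΣF_y = 551 sin 268.3° + 766 sin 199° + T_C sin 66° + T_D sin 305° = 0.
The known terms sum to (-740.6, -800.1) N, so 0.4067 T_C + 0.5736 T_D = 740.6 and 0.9135 T_C − 0.8192 T_D = 800.1.
Solving simultaneously: T_C = 1243 N, T_D = 409.6 N.

T_D ≈ 410 N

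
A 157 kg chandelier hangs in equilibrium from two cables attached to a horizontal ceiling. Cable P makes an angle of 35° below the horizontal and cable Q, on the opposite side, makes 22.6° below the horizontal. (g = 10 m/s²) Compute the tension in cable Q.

Weight W = 157 × 10 = 1570 N acts straight down.
Horizontal: T_P cos 35° = T_Q cos 22.6°  →  T_P = 1.127 T_Q.
Vertical: T_P sin 35° + T_Q sin 22.6° = 1570.
Substituting the horizontal relation into the vertical equation gives 1.031 T_Q = 1570, so T_Q = 1523 N.

T_Q ≈ 1520 N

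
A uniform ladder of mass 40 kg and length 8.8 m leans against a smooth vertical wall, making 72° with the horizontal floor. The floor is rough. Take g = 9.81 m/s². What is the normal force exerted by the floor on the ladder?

N_floor ≈ 392 N

ΣF_y = 0: N_floor = 40×9.81 = 392.4 N.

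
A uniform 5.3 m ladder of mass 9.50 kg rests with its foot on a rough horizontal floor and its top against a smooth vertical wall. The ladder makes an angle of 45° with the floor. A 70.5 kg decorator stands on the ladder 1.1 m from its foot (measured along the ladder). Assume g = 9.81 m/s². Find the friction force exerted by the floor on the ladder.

Torques about the foot: N_wall · 5.3 sin 45° = 9.50×9.81×2.65 cos 45° + 70.5×9.81×1.1 cos 45° → N_wall = 190.14 N.
ΣF_x = 0: f_floor = N_wall = 190.14 N.

f ≈ 190 N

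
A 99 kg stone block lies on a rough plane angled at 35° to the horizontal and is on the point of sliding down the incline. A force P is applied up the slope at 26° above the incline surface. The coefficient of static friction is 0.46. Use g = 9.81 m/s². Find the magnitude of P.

On the verge of sliding down the incline, friction equals μN and acts up the slope.
Perpendicular: N + P sin 26° = W cos 35° = 795.6 N.
Along incline: P cos 26° + μN = W sin 35° with W sin 35° = 557.1 N.
Solving the pair for P and N: P = 274.1 N, N = 675.4 N (and f = μN = 310.7 N).

P ≈ 274 N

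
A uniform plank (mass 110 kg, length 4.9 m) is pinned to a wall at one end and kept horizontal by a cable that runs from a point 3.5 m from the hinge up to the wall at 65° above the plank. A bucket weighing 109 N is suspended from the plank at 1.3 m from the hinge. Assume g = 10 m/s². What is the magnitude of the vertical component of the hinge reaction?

Take torques about the hinge: T sin 65° · 3.5 = 110×10×2.45 + 109×1.3 = 2836.7 N·m.
So T = 2836.7 / (0.9063 × 3.5) = 894.27 N.
ΣF_y = 0: H_y = (110×10 + 109) − T sin 65° = 1209 − 810.49 = 398.51 N.

|H_y| ≈ 399 N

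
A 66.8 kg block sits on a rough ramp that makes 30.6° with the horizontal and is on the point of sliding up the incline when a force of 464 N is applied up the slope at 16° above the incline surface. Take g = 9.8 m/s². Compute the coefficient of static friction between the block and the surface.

On the verge of sliding up the incline, friction is at its maximum μN and acts down the slope.
Perpendicular to incline: N = W cos 30.6° − P sin 16° = 563.5 − 127.9 = 435.6 N.
Along incline: P cos 16° − μN = W sin 30.6° → μ = −(W sin 30.6° − P cos 16°) / N = 0.2589.

μ ≈ 0.259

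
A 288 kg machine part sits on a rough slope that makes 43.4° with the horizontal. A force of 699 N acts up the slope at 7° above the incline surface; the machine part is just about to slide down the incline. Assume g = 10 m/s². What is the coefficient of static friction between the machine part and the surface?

On the verge of sliding down the incline, friction is at its maximum μN and acts up the slope.
Perpendicular to incline: N = W cos 43.4° − P sin 7° = 2093 − 85.19 = 2007 N.
Along incline: P cos 7° + μN = W sin 43.4° → μ = (W sin 43.4° − P cos 7°) / N = 0.6402.

μ ≈ 0.640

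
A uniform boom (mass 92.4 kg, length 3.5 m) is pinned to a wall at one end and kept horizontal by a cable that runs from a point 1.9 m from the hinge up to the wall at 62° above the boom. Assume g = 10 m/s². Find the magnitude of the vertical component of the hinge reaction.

|H_y| ≈ 72.9 N

Take torques about the hinge: T sin 62° · 1.9 = 92.4×10×1.75 = 1617 N·m.
So T = 1617 / (0.8829 × 1.9) = 963.88 N.
ΣF_y = 0: H_y = (92.4×10) − T sin 62° = 924 − 851.05 = 72.947 N.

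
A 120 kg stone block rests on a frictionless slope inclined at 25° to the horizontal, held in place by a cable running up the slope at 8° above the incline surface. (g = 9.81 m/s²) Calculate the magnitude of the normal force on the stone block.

N ≈ 997 N

Take axes along and perpendicular to the incline. Weight components: W sin 25° = 497.5 N down-slope, W cos 25° = 1067 N into the surface.
Along incline: T cos 8° = W sin 25° → T = 502.4 N.
Perpendicular: N = W cos 25° − T sin 8° = 997 N.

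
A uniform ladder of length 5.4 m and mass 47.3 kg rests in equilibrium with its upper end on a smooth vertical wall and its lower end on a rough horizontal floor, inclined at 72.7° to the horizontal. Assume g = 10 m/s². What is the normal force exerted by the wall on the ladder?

Torques about the foot: N_wall · 5.4 sin 72.7° = 47.3×10×2.7 cos 72.7° → N_wall = 73.662 N.

N_wall ≈ 73.7 N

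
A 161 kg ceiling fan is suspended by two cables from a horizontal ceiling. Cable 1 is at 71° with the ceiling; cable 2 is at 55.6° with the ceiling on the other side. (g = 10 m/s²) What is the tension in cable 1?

T_1 ≈ 1130 N

Weight W = 161 × 10 = 1610 N acts straight down.
Horizontal: T_1 cos 71° = T_2 cos 55.6°  →  T_2 = 0.5763 T_1.
Vertical: T_1 sin 71° + T_2 sin 55.6° = 1610.
Substituting the horizontal relation into the vertical equation gives 1.421 T_1 = 1610, so T_1 = 1133 N.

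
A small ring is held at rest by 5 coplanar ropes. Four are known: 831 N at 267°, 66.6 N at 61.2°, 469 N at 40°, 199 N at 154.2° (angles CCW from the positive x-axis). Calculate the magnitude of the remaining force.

Sum the known components: ΣF_x = 168.7 N, ΣF_y = -383.4 N.
For equilibrium the remaining force must supply (−ΣF_x, −ΣF_y) = (-168.7, 383.4) N.
Magnitude = √((-168.7)² + (383.4)²) = 418.9 N; direction = atan2(383.4, -168.7) = 113.7°.

F ≈ 419 N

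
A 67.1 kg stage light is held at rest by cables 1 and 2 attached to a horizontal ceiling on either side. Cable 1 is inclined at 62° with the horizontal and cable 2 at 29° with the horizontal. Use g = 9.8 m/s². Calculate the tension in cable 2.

T_2 ≈ 309 N

Weight W = 67.1 × 9.8 = 657.6 N acts straight down.
Horizontal: T_1 cos 62° = T_2 cos 29°  →  T_1 = 1.863 T_2.
Vertical: T_1 sin 62° + T_2 sin 29° = 657.6.
Substituting the horizontal relation into the vertical equation gives 2.13 T_2 = 657.6, so T_2 = 308.8 N.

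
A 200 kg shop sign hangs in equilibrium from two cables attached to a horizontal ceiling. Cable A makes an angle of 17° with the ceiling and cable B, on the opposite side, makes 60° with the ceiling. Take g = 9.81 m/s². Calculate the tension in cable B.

Weight W = 200 × 9.81 = 1962 N acts straight down.
Horizontal: T_A cos 17° = T_B cos 60°  →  T_A = 0.5228 T_B.
Vertical: T_A sin 17° + T_B sin 60° = 1962.
Substituting the horizontal relation into the vertical equation gives 1.019 T_B = 1962, so T_B = 1926 N.

T_B ≈ 1930 N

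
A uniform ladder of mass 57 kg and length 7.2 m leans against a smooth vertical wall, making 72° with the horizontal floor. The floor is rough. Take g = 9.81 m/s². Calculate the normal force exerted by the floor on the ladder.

N_floor ≈ 559 N

ΣF_y = 0: N_floor = 57×9.81 = 559.17 N.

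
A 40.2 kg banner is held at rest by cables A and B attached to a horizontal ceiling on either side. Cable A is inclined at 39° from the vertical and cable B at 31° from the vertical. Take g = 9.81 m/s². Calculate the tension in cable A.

T_A ≈ 216 N

Angles from the horizontal: cable A is 90° − 39° = 51°, cable B is 90° − 31° = 59°.
Weight W = 40.2 × 9.81 = 394.4 N acts straight down.
Horizontal: T_A cos 51° = T_B cos 59°  →  T_B = 1.222 T_A.
Vertical: T_A sin 51° + T_B sin 59° = 394.4.
Substituting the horizontal relation into the vertical equation gives 1.825 T_A = 394.4, so T_A = 216.1 N.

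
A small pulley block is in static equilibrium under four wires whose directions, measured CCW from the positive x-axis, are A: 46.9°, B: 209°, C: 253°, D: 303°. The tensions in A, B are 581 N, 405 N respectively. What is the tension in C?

Resolve: ΣF_x = 581 cos 46.9° + 405 cos 209° + T_C cos 253° + T_D cos 303° = 0.
        ΣF_y = 581 sin 46.9° + 405 sin 209° + T_C sin 253° + T_D sin 303° = 0.
The known terms sum to (42.76, 227.9) N, so -0.2924 T_C + 0.5446 T_D = -42.76 and -0.9563 T_C − 0.8387 T_D = -227.9.
Solving simultaneously: T_C = 208.8 N, T_D = 33.59 N.

T_C ≈ 209 N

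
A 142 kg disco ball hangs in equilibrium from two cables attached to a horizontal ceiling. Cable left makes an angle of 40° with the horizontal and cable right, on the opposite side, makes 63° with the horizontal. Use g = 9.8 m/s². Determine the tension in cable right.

T_right ≈ 1090 N

Weight W = 142 × 9.8 = 1392 N acts straight down.
Horizontal: T_left cos 40° = T_right cos 63°  →  T_left = 0.5926 T_right.
Vertical: T_left sin 40° + T_right sin 63° = 1392.
Substituting the horizontal relation into the vertical equation gives 1.272 T_right = 1392, so T_right = 1094 N.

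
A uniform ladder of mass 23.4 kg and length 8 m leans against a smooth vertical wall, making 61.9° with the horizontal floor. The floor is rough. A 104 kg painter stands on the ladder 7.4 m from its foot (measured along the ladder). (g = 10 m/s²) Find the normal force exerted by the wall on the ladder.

N_wall ≈ 576 N

Torques about the foot: N_wall · 8 sin 61.9° = 23.4×10×4 cos 61.9° + 104×10×7.4 cos 61.9° → N_wall = 576.13 N.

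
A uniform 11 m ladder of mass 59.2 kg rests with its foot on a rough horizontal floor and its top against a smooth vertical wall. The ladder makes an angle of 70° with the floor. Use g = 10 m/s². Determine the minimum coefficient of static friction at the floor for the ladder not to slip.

μ_min ≈ 0.182

ΣF_y = 0: N_floor = 59.2×10 = 592 N.
Torques about the foot: N_wall · 11 sin 70° = 59.2×10×5.5 cos 70° → N_wall = 107.74 N.
ΣF_x = 0: f_floor = N_wall = 107.74 N.
μ_min = f_floor / N_floor = 107.74 / 592 = 0.182.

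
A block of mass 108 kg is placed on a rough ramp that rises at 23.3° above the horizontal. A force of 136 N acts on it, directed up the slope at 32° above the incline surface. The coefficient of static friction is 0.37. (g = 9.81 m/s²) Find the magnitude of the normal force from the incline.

Axes along / perpendicular to the incline. W sin 23.3° = 419.1 N down-slope; W cos 23.3° = 973.1 N into the surface.
Perpendicular: N = W cos 23.3° − P sin 32° = 973.1 − 72.07 = 901 N.
Along incline: P cos 32° + f = W sin 23.3° (friction acts up-slope) → f = 419.1 − 115.3 = 303.7 N.
|f| = 303.7 N ≤ μN = 333.4 N, so the block is indeed static.

N ≈ 901 N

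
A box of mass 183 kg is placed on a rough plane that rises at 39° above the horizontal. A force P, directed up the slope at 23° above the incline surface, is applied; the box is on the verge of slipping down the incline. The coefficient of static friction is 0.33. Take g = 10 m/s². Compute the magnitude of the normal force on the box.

N ≈ 1090 N

On the verge of sliding down the incline, friction equals μN and acts up the slope.
Perpendicular: N + P sin 23° = W cos 39° = 1422 N.
Along incline: P cos 23° + μN = W sin 39° with W sin 39° = 1152 N.
Solving the pair for P and N: P = 862 N, N = 1085 N (and f = μN = 358.2 N).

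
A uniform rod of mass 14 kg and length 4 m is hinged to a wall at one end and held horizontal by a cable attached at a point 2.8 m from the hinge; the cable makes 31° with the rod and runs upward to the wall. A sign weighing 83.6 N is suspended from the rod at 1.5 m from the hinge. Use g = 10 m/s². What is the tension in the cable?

T ≈ 281 N

Take torques about the hinge: T sin 31° · 2.8 = 14×10×2 + 83.6×1.5 = 405.4 N·m.
So T = 405.4 / (0.5150 × 2.8) = 281.12 N.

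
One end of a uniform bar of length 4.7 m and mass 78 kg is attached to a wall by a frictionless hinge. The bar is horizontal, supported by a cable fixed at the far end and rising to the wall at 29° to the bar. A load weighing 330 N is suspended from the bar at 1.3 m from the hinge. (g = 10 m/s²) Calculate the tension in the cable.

Take torques about the hinge: T sin 29° · 4.7 = 78×10×2.35 + 330×1.3 = 2262 N·m.
So T = 2262 / (0.4848 × 4.7) = 992.71 N.

T ≈ 993 N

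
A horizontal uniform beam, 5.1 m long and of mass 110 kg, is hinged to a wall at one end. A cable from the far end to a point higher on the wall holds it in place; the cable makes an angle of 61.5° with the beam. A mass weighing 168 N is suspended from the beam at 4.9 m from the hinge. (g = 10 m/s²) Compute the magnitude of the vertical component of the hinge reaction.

Take torques about the hinge: T sin 61.5° · 5.1 = 110×10×2.55 + 168×4.9 = 3628.2 N·m.
So T = 3628.2 / (0.8788 × 5.1) = 809.51 N.
ΣF_y = 0: H_y = (110×10 + 168) − T sin 61.5° = 1268 − 711.41 = 556.59 N.

|H_y| ≈ 557 N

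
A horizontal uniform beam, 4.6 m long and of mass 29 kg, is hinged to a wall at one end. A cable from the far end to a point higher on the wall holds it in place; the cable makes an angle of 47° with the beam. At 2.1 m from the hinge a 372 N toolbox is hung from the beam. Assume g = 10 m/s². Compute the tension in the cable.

T ≈ 430 N

Take torques about the hinge: T sin 47° · 4.6 = 29×10×2.3 + 372×2.1 = 1448.2 N·m.
So T = 1448.2 / (0.7314 × 4.6) = 430.47 N.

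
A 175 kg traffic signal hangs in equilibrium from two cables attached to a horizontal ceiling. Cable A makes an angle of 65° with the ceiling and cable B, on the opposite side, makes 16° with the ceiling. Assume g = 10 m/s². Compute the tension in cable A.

T_A ≈ 1700 N

Weight W = 175 × 10 = 1750 N acts straight down.
Horizontal: T_A cos 65° = T_B cos 16°  →  T_B = 0.4396 T_A.
Vertical: T_A sin 65° + T_B sin 16° = 1750.
Substituting the horizontal relation into the vertical equation gives 1.027 T_A = 1750, so T_A = 1703 N.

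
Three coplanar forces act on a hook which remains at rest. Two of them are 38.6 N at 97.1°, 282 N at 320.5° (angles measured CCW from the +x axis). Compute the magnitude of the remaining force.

F ≈ 255 N

Sum the known components: ΣF_x = 212.8 N, ΣF_y = -141.1 N.
For equilibrium the remaining force must supply (−ΣF_x, −ΣF_y) = (-212.8, 141.1) N.
Magnitude = √((-212.8)² + (141.1)²) = 255.3 N; direction = atan2(141.1, -212.8) = 146.5°.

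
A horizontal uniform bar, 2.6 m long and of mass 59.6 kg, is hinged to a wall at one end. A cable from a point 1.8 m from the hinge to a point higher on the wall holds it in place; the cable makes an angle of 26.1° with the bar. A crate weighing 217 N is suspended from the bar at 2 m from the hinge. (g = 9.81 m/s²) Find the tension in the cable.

Take torques about the hinge: T sin 26.1° · 1.8 = 59.6×9.81×1.3 + 217×2 = 1194.1 N·m.
So T = 1194.1 / (0.4399 × 1.8) = 1507.9 N.

T ≈ 1510 N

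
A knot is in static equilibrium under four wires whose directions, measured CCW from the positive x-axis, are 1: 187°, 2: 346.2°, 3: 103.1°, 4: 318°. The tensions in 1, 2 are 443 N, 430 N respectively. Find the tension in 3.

T_3 ≈ 229 N

Resolve: ΣF_x = 443 cos 187° + 430 cos 346.2° + T_3 cos 103.1° + T_4 cos 318° = 0.
        ΣF_y = 443 sin 187° + 430 sin 346.2° + T_3 sin 103.1° + T_4 sin 318° = 0.
The known terms sum to (-22.11, -156.6) N, so -0.2267 T_3 + 0.7431 T_4 = 22.11 and 0.9740 T_3 − 0.6691 T_4 = 156.6.
Solving simultaneously: T_3 = 229.2 N, T_4 = 99.66 N.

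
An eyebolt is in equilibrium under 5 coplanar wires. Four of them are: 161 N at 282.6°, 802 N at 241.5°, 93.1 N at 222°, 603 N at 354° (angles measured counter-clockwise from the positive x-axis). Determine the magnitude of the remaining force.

Sum the known components: ΣF_x = 182.9 N, ΣF_y = -987.3 N.
For equilibrium the remaining force must supply (−ΣF_x, −ΣF_y) = (-182.9, 987.3) N.
Magnitude = √((-182.9)² + (987.3)²) = 1004 N; direction = atan2(987.3, -182.9) = 100.5°.

F ≈ 1000 N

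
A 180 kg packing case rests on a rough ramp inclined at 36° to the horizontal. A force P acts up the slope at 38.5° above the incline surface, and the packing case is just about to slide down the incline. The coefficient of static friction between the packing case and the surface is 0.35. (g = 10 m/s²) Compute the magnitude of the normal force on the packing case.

N ≈ 852 N

On the verge of sliding down the incline, friction equals μN and acts up the slope.
Perpendicular: N + P sin 38.5° = W cos 36° = 1456 N.
Along incline: P cos 38.5° + μN = W sin 36° with W sin 36° = 1058 N.
Solving the pair for P and N: P = 971 N, N = 851.8 N (and f = μN = 298.1 N).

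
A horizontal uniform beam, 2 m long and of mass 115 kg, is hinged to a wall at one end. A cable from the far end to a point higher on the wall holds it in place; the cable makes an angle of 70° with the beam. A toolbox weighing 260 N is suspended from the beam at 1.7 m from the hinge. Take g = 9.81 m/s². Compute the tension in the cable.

Take torques about the hinge: T sin 70° · 2 = 115×9.81×1 + 260×1.7 = 1570.2 N·m.
So T = 1570.2 / (0.9397 × 2) = 835.46 N.

T ≈ 835 N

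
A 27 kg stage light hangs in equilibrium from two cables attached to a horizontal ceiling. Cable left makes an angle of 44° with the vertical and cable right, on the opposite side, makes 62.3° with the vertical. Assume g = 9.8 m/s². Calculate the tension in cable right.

Angles from the horizontal: cable left is 90° − 44° = 46°, cable right is 90° − 62.3° = 27.7°.
Weight W = 27 × 9.8 = 264.6 N acts straight down.
Horizontal: T_left cos 46° = T_right cos 27.7°  →  T_left = 1.275 T_right.
Vertical: T_left sin 46° + T_right sin 27.7° = 264.6.
Substituting the horizontal relation into the vertical equation gives 1.382 T_right = 264.6, so T_right = 191.5 N.

T_right ≈ 192 N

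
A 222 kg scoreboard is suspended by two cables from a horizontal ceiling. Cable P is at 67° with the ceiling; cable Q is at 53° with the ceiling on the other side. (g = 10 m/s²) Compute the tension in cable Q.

Weight W = 222 × 10 = 2220 N acts straight down.
Horizontal: T_P cos 67° = T_Q cos 53°  →  T_P = 1.54 T_Q.
Vertical: T_P sin 67° + T_Q sin 53° = 2220.
Substituting the horizontal relation into the vertical equation gives 2.216 T_Q = 2220, so T_Q = 1002 N.

T_Q ≈ 1000 N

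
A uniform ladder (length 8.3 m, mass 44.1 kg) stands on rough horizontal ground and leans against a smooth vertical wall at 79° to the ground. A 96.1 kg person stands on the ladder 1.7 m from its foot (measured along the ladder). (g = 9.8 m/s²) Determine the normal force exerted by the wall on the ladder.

Torques about the foot: N_wall · 8.3 sin 79° = 44.1×9.8×4.15 cos 79° + 96.1×9.8×1.7 cos 79° → N_wall = 79.499 N.

N_wall ≈ 79.5 N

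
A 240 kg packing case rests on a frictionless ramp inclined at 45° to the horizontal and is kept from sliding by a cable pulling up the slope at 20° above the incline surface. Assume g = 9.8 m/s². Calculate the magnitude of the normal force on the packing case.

N ≈ 1060 N

Take axes along and perpendicular to the incline. Weight components: W sin 45° = 1663 N down-slope, W cos 45° = 1663 N into the surface.
Along incline: T cos 20° = W sin 45° → T = 1770 N.
Perpendicular: N = W cos 45° − T sin 20° = 1058 N.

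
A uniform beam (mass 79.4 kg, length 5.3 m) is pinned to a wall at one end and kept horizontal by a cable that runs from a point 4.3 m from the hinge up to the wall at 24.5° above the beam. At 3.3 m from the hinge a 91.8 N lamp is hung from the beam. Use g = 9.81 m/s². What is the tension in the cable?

Take torques about the hinge: T sin 24.5° · 4.3 = 79.4×9.81×2.65 + 91.8×3.3 = 2367.1 N·m.
So T = 2367.1 / (0.4147 × 4.3) = 1327.4 N.

T ≈ 1330 N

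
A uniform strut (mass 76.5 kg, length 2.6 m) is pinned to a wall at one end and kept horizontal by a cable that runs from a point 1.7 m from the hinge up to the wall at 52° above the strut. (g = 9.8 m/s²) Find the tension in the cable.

T ≈ 728 N

Take torques about the hinge: T sin 52° · 1.7 = 76.5×9.8×1.3 = 974.61 N·m.
So T = 974.61 / (0.7880 × 1.7) = 727.53 N.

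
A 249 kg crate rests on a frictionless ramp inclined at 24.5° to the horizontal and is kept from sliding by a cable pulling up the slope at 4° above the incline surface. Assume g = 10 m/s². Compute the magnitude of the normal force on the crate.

N ≈ 2190 N

Take axes along and perpendicular to the incline. Weight components: W sin 24.5° = 1033 N down-slope, W cos 24.5° = 2266 N into the surface.
Along incline: T cos 4° = W sin 24.5° → T = 1035 N.
Perpendicular: N = W cos 24.5° − T sin 4° = 2194 N.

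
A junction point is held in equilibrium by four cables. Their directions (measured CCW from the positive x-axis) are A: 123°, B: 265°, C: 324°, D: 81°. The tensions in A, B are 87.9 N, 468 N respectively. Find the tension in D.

Resolve: ΣF_x = 87.9 cos 123° + 468 cos 265° + T_C cos 324° + T_D cos 81° = 0.
        ΣF_y = 87.9 sin 123° + 468 sin 265° + T_C sin 324° + T_D sin 81° = 0.
The known terms sum to (-88.66, -392.5) N, so 0.8090 T_C + 0.1564 T_D = 88.66 and -0.5878 T_C + 0.9877 T_D = 392.5.
Solving simultaneously: T_C = 29.37 N, T_D = 414.9 N.

T_D ≈ 415 N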